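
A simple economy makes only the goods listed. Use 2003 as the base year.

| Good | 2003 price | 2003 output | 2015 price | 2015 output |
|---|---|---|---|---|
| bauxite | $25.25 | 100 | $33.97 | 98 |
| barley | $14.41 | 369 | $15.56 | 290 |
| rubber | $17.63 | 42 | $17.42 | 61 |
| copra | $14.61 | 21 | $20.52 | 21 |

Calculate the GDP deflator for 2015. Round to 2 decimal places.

116.17

Nominal GDP 2015 = 33.97·98 + 15.56·290 + 17.42·61 + 20.52·21 = 9335.00.
Real GDP 2015 (at 2003 prices) = 25.25·98 + 14.41·290 + 17.63·61 + 14.61·21 = 8035.64.
Deflator = Nominal/Real × 100 = 9335.00/8035.64 × 100 = 116.170.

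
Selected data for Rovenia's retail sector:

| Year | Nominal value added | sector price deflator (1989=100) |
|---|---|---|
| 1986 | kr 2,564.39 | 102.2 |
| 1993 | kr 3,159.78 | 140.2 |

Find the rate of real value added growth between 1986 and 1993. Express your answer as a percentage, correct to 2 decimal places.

-10.18%

Deflate each year: 1986 → 2564.39/1.022 = 2509.19; 1993 → 3159.78/1.402 = 2253.77.
So real value added changed by 2253.77/2509.19 − 1 = -0.1018, i.e. -10.18%.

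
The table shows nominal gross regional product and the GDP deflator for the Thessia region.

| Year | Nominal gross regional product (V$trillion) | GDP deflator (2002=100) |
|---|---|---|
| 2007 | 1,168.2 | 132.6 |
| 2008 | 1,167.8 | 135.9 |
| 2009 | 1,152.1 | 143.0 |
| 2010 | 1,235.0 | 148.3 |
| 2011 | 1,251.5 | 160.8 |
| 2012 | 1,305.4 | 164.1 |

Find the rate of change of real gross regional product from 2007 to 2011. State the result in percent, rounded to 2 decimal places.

Real gross regional product 2007 = 1168.2/1.326 = 881.00.
Real gross regional product 2011 = 1251.5/1.608 = 778.30.
Change = 778.30/881.00 − 1 = -0.1166.

-11.66%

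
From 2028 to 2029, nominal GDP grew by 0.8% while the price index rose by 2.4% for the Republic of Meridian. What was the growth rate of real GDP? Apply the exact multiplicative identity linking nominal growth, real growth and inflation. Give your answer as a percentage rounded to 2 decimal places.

(1 + g_nom) = (1 + g_real)(1 + π), so g_real = 1.0080 / 1.0240 − 1 = -0.01563.

-1.56%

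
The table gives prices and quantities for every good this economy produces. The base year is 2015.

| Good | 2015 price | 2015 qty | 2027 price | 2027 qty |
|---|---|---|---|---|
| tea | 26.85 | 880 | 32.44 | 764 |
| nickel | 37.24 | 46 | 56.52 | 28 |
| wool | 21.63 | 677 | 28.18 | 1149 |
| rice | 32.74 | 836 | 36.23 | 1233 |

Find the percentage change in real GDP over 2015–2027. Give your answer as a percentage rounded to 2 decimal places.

Real GDP 2015 = Nominal GDP 2015 = 26.85·880 + 37.24·46 + 21.63·677 + 32.74·836 = 67355.19.
Real GDP 2027 (at 2015 prices) = 26.85·764 + 37.24·28 + 21.63·1149 + 32.74·1233 = 86777.41.
Real growth = 86777.41/67355.19 − 1 = 0.2884.

28.84%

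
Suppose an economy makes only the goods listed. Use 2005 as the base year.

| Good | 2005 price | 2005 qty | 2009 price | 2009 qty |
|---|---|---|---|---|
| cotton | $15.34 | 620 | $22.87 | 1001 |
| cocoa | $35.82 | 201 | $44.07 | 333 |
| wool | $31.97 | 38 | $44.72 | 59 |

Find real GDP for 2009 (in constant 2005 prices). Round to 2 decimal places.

Real GDP 2009 = Σ (p_2005 × q_2009) = 15.34·1001 + 35.82·333 + 31.97·59 = 29169.63.

$29169.63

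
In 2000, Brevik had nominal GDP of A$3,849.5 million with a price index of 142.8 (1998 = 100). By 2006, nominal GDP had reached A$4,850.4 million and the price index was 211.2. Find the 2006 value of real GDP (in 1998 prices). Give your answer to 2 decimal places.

Real GDP = Nominal / (price index/100) = 4850.4 / 2.112 = 2296.59.

A$2,296.59 million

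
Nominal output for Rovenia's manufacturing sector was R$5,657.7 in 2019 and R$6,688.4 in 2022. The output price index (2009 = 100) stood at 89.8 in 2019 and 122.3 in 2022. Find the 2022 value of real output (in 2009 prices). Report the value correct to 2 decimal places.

R$5,468.85

Real output = Nominal / (output price index/100) = 6688.4 / 1.223 = 5468.85.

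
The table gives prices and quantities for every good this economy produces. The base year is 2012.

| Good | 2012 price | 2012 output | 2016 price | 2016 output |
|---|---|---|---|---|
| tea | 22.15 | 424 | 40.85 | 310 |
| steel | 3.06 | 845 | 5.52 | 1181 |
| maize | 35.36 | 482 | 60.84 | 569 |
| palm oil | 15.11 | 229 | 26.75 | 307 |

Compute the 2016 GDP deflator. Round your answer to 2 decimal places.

175.98

Nominal GDP 2016 = 40.85·310 + 5.52·1181 + 60.84·569 + 26.75·307 = 62012.83.
Real GDP 2016 (at 2012 prices) = 22.15·310 + 3.06·1181 + 35.36·569 + 15.11·307 = 35238.97.
Deflator = Nominal/Real × 100 = 62012.83/35238.97 × 100 = 175.978.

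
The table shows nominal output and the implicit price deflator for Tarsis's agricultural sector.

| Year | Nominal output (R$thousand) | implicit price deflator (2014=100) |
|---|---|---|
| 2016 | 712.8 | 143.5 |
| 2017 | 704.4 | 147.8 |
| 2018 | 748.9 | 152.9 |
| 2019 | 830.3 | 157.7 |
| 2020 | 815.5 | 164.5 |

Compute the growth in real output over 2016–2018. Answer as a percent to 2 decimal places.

Real output 2016 = 712.8/1.435 = 496.72.
Real output 2018 = 748.9/1.529 = 489.80.
Change = 489.80/496.72 − 1 = -0.0139.

-1.39%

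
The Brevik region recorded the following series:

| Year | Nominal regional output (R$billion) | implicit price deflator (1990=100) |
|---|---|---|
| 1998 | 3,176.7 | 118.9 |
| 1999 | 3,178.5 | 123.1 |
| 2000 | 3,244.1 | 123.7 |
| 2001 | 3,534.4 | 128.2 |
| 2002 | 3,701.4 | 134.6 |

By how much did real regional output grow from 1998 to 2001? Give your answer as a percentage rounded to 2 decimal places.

3.19%

Real regional output 1998 = 3176.7/1.189 = 2671.74.
Real regional output 2001 = 3534.4/1.282 = 2756.94.
Change = 2756.94/2671.74 − 1 = 0.0319.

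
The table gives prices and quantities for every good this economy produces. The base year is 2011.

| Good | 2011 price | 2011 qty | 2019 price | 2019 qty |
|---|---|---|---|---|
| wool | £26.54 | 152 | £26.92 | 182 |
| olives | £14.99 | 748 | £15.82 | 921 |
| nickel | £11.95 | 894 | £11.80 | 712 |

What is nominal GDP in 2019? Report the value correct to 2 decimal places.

Nominal GDP 2019 = Σ (p_2019 × q_2019) = 26.92·182 + 15.82·921 + 11.80·712 = 27871.26.

£27871.26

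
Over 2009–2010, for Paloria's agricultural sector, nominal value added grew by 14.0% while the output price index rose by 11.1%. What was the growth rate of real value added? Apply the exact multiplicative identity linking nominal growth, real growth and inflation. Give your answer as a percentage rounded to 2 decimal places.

2.61%

(1 + g_nom) = (1 + g_real)(1 + π), so g_real = 1.1400 / 1.1110 − 1 = 0.02610.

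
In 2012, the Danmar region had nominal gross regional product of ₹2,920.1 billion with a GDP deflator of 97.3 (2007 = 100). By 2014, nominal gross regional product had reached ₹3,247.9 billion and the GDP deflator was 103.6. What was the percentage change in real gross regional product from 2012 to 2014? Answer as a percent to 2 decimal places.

Real gross regional product 2012 = 2920.1 / 0.973 = 3001.13.
Real gross regional product 2014 = 3247.9 / 1.036 = 3135.04.
Real growth = 3135.04 / 3001.13 − 1 = 0.0446.

4.46%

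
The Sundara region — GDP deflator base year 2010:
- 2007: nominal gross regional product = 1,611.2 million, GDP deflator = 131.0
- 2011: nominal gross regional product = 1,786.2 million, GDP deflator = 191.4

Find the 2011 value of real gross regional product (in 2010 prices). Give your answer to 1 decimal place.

933.2 million

Real gross regional product = Nominal / (GDP deflator/100) = 1786.2 / 1.914 = 933.23.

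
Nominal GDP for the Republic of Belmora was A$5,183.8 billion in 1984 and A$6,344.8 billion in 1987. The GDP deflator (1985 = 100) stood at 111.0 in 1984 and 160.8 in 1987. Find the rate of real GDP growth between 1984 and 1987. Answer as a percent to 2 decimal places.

-15.51%

Deflate each year: 1984 → 5183.8/1.110 = 4670.09; 1987 → 6344.8/1.608 = 3945.77.
So real GDP changed by 3945.77/4670.09 − 1 = -0.1551, i.e. -15.51%.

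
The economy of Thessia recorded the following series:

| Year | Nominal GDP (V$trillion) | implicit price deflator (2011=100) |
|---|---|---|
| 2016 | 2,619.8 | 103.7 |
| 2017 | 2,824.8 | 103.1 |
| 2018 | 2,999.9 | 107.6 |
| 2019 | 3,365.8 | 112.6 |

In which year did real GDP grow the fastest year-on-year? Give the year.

2017: real = 2824.8/1.031 = 2739.86; growth vs 2016 (2526.33) = 8.45%.
2018: real = 2999.9/1.076 = 2788.01; growth vs 2017 (2739.86) = 1.76%.
2019: real = 3365.8/1.126 = 2989.17; growth vs 2018 (2788.01) = 7.22%.

2017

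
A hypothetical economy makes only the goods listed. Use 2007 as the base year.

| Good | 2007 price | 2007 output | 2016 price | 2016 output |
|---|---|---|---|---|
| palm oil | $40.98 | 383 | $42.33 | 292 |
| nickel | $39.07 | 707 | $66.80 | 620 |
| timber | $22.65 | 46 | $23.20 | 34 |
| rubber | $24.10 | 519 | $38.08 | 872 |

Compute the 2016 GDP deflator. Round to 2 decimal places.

Nominal GDP 2016 = 42.33·292 + 66.80·620 + 23.20·34 + 38.08·872 = 87770.92.
Real GDP 2016 (at 2007 prices) = 40.98·292 + 39.07·620 + 22.65·34 + 24.10·872 = 57974.86.
Deflator = Nominal/Real × 100 = 87770.92/57974.86 × 100 = 151.395.

151.39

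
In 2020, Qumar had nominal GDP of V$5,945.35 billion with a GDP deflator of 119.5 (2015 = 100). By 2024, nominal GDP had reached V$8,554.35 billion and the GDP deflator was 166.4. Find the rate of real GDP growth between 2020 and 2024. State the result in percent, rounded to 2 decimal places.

Deflate each year: 2020 → 5945.35/1.195 = 4975.19; 2024 → 8554.35/1.664 = 5140.84.
So real GDP changed by 5140.84/4975.19 − 1 = 0.0333, i.e. 3.33%.

3.33%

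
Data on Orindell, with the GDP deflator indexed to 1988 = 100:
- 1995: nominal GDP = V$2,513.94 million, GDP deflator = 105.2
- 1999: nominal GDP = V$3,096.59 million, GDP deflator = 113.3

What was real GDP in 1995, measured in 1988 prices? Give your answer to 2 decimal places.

Real GDP = Nominal / (GDP deflator/100) = 2513.94 / 1.052 = 2389.68.

V$2,389.68 million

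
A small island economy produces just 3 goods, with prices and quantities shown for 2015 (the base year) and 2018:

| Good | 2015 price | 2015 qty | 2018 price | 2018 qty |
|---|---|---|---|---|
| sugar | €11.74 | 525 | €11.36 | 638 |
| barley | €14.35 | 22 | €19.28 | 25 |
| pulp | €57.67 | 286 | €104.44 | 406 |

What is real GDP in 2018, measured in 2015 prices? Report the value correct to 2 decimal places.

€31262.89

Real GDP 2018 = Σ (p_2015 × q_2018) = 11.74·638 + 14.35·25 + 57.67·406 = 31262.89.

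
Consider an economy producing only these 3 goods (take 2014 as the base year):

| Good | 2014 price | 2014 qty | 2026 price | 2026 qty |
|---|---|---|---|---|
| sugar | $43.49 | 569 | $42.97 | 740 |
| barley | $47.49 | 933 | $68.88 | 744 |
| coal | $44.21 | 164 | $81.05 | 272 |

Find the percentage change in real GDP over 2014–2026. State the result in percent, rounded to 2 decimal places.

Real GDP 2014 = Nominal GDP 2014 = 43.49·569 + 47.49·933 + 44.21·164 = 76304.42.
Real GDP 2026 (at 2014 prices) = 43.49·740 + 47.49·744 + 44.21·272 = 79540.28.
Real growth = 79540.28/76304.42 − 1 = 0.0424.

4.24%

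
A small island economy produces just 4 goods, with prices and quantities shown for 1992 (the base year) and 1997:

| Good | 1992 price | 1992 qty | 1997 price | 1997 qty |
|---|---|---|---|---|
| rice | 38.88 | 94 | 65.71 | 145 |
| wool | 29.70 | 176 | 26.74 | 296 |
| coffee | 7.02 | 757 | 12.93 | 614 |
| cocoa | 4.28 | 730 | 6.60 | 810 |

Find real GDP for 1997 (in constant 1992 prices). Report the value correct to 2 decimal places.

22205.88

Real GDP 1997 = Σ (p_1992 × q_1997) = 38.88·145 + 29.70·296 + 7.02·614 + 4.28·810 = 22205.88.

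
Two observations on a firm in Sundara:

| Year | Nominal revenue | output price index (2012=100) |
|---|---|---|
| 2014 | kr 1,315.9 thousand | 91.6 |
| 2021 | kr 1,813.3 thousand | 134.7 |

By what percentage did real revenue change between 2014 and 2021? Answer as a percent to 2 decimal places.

Real revenue 2014 = 1315.9 / 0.916 = 1436.57.
Real revenue 2021 = 1813.3 / 1.347 = 1346.18.
Real growth = 1346.18 / 1436.57 − 1 = -0.0629.

-6.29%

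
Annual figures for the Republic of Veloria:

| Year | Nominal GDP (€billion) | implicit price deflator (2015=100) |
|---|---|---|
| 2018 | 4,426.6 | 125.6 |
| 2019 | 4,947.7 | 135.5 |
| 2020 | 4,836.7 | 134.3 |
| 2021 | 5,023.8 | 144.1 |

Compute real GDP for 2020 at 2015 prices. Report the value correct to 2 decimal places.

Real GDP 2020 = 4836.7 / 1.343 = 3601.41.

€3,601.41 billion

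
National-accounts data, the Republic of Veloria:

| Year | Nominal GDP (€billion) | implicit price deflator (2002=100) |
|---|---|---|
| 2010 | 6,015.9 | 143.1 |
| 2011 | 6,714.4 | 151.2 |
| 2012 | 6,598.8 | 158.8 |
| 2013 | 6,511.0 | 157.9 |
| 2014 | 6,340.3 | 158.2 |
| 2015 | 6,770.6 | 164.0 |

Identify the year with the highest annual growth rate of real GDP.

2011: real = 6714.4/1.512 = 4440.74; growth vs 2010 (4203.98) = 5.63%.
2012: real = 6598.8/1.588 = 4155.42; growth vs 2011 (4440.74) = -6.43%.
2013: real = 6511.0/1.579 = 4123.50; growth vs 2012 (4155.42) = -0.77%.
2014: real = 6340.3/1.582 = 4007.77; growth vs 2013 (4123.50) = -2.81%.
2015: real = 6770.6/1.640 = 4128.41; growth vs 2014 (4007.77) = 3.01%.

2011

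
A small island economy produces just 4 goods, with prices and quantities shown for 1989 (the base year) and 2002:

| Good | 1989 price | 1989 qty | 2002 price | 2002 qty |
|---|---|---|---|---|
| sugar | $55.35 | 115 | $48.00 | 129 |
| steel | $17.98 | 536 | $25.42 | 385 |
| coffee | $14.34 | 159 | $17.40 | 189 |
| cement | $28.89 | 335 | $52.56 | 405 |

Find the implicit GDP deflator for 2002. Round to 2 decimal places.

Nominal GDP 2002 = 48.00·129 + 25.42·385 + 17.40·189 + 52.56·405 = 40554.10.
Real GDP 2002 (at 1989 prices) = 55.35·129 + 17.98·385 + 14.34·189 + 28.89·405 = 28473.16.
Deflator = Nominal/Real × 100 = 40554.10/28473.16 × 100 = 142.429.

142.43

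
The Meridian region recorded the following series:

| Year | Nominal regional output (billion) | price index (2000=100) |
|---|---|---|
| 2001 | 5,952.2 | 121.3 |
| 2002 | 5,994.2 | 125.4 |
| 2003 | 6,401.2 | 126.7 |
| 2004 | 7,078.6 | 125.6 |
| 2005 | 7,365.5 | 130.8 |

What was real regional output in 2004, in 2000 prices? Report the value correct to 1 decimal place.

5,635.8 billion

Real regional output 2004 = 7078.6 / 1.256 = 5635.83.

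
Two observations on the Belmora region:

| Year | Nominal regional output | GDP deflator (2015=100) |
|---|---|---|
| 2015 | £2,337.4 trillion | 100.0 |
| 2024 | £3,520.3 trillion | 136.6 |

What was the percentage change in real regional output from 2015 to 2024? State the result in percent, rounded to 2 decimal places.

Real regional output 2015 = 2337.4 / 1.000 = 2337.40.
Real regional output 2024 = 3520.3 / 1.366 = 2577.09.
Real growth = 2577.09 / 2337.40 − 1 = 0.1025.

10.25%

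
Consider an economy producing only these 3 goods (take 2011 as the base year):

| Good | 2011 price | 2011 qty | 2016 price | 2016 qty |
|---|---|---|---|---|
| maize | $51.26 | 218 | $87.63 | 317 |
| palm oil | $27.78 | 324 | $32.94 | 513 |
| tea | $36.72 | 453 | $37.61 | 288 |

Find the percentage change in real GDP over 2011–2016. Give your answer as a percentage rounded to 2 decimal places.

Real GDP 2011 = Nominal GDP 2011 = 51.26·218 + 27.78·324 + 36.72·453 = 36809.56.
Real GDP 2016 (at 2011 prices) = 51.26·317 + 27.78·513 + 36.72·288 = 41075.92.
Real growth = 41075.92/36809.56 − 1 = 0.1159.

11.59%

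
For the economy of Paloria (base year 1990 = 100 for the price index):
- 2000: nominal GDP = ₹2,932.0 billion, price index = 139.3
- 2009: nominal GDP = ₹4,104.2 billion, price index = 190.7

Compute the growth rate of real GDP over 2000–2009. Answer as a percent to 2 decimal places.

Real GDP 2000 = 2932.0 / 1.393 = 2104.81.
Real GDP 2009 = 4104.2 / 1.907 = 2152.18.
Real growth = 2152.18 / 2104.81 − 1 = 0.0225.

2.25%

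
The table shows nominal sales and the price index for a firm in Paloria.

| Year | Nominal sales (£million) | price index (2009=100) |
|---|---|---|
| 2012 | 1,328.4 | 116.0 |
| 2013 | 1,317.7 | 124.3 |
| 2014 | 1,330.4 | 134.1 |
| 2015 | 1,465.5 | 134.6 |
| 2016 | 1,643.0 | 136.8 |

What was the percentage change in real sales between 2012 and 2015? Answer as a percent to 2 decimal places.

Real sales 2012 = 1328.4/1.160 = 1145.17.
Real sales 2015 = 1465.5/1.346 = 1088.78.
Change = 1088.78/1145.17 − 1 = -0.0492.

-4.92%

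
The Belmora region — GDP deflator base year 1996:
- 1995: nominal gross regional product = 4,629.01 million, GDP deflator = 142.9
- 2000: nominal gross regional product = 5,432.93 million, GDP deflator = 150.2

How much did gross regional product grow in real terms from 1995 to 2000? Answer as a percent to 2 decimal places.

Real gross regional product 1995 = 4629.01 / 1.429 = 3239.34.
Real gross regional product 2000 = 5432.93 / 1.502 = 3617.13.
Real growth = 3617.13 / 3239.34 − 1 = 0.1166.

11.66%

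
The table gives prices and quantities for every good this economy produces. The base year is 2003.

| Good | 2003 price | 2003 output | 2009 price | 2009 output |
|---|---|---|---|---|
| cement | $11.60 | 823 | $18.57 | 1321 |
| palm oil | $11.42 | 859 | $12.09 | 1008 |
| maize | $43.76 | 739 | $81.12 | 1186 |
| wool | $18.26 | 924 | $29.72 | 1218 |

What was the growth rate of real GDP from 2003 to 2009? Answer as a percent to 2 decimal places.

47.26%

Real GDP 2003 = Nominal GDP 2003 = 11.60·823 + 11.42·859 + 43.76·739 + 18.26·924 = 68567.46.
Real GDP 2009 (at 2003 prices) = 11.60·1321 + 11.42·1008 + 43.76·1186 + 18.26·1218 = 100975.00.
Real growth = 100975.00/68567.46 − 1 = 0.4726.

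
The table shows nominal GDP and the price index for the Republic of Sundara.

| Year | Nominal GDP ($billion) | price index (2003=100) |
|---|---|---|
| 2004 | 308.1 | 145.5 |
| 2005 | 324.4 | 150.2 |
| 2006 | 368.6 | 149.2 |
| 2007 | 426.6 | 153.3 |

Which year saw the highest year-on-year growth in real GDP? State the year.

2006

2005: real = 324.4/1.502 = 215.98; growth vs 2004 (211.75) = 2.00%.
2006: real = 368.6/1.492 = 247.05; growth vs 2005 (215.98) = 14.39%.
2007: real = 426.6/1.533 = 278.28; growth vs 2006 (247.05) = 12.64%.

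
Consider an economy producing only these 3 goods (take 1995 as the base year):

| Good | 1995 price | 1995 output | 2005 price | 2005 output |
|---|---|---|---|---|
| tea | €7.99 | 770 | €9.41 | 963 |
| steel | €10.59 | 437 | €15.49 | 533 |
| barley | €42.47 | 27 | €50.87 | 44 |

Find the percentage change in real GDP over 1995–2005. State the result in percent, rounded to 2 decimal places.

Real GDP 1995 = Nominal GDP 1995 = 7.99·770 + 10.59·437 + 42.47·27 = 11926.82.
Real GDP 2005 (at 1995 prices) = 7.99·963 + 10.59·533 + 42.47·44 = 15207.52.
Real growth = 15207.52/11926.82 − 1 = 0.2751.

27.51%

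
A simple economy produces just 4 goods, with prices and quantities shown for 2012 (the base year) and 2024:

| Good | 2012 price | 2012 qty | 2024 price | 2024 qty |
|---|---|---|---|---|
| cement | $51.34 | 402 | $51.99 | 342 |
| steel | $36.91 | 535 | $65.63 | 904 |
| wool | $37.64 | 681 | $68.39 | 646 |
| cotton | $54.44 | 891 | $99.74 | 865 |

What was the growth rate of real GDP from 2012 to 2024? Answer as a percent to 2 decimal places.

6.82%

Real GDP 2012 = Nominal GDP 2012 = 51.34·402 + 36.91·535 + 37.64·681 + 54.44·891 = 114524.41.
Real GDP 2024 (at 2012 prices) = 51.34·342 + 36.91·904 + 37.64·646 + 54.44·865 = 122330.96.
Real growth = 122330.96/114524.41 − 1 = 0.0682.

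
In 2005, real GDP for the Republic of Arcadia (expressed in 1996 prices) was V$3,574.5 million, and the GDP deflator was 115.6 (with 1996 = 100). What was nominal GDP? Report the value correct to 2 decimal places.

Nominal GDP = Real × (GDP deflator/100) = 3574.5 × 1.156 = 4132.12.

V$4,132.12 million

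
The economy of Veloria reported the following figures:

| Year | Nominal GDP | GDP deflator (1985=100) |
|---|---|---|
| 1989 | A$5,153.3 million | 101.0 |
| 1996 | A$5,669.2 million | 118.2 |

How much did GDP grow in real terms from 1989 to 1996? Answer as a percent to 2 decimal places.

Real GDP 1989 = 5153.3 / 1.010 = 5102.28.
Real GDP 1996 = 5669.2 / 1.182 = 4796.28.
Real growth = 4796.28 / 5102.28 − 1 = -0.0600.

-6.00%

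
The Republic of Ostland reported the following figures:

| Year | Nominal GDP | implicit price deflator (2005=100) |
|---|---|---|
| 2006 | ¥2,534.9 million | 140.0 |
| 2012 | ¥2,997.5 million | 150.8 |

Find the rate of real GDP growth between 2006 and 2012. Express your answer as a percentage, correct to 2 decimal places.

9.78%

Deflate each year: 2006 → 2534.9/1.400 = 1810.64; 2012 → 2997.5/1.508 = 1987.73.
So real GDP changed by 1987.73/1810.64 − 1 = 0.0978, i.e. 9.78%.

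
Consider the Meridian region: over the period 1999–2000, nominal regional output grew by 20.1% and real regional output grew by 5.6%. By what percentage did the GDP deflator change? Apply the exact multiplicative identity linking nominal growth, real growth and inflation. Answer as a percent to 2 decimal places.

(1 + g_nom) = (1 + g_real)(1 + π), so π = 1.2010 / 1.0560 − 1 = 0.13731.

13.73%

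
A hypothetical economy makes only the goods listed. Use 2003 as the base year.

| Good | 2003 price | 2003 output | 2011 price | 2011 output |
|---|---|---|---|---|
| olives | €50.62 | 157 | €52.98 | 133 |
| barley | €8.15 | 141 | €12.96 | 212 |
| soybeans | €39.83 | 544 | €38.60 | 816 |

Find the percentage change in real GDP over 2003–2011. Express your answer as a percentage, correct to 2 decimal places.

Real GDP 2003 = Nominal GDP 2003 = 50.62·157 + 8.15·141 + 39.83·544 = 30764.01.
Real GDP 2011 (at 2003 prices) = 50.62·133 + 8.15·212 + 39.83·816 = 40961.54.
Real growth = 40961.54/30764.01 − 1 = 0.3315.

33.15%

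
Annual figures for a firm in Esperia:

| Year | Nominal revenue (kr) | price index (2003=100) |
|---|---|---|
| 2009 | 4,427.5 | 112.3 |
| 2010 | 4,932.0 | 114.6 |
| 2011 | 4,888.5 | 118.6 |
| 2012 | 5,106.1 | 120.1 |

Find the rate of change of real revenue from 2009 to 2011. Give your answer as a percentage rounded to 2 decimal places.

4.55%

Real revenue 2009 = 4427.5/1.123 = 3942.56.
Real revenue 2011 = 4888.5/1.186 = 4121.84.
Change = 4121.84/3942.56 − 1 = 0.0455.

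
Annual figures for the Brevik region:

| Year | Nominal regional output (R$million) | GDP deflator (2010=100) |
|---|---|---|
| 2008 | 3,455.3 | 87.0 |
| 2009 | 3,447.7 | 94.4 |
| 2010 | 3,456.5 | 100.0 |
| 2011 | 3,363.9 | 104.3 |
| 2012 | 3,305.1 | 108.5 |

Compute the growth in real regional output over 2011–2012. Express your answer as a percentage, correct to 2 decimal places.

Real regional output 2011 = 3363.9/1.043 = 3225.22.
Real regional output 2012 = 3305.1/1.085 = 3046.18.
Change = 3046.18/3225.22 − 1 = -0.0555.

-5.55%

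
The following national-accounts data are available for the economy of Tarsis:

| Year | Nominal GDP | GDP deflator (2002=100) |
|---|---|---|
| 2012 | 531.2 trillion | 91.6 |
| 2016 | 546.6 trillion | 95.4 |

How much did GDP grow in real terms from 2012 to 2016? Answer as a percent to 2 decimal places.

-1.20%

Deflate each year: 2012 → 531.2/0.916 = 579.91; 2016 → 546.6/0.954 = 572.96.
So real GDP changed by 572.96/579.91 − 1 = -0.0120, i.e. -1.20%.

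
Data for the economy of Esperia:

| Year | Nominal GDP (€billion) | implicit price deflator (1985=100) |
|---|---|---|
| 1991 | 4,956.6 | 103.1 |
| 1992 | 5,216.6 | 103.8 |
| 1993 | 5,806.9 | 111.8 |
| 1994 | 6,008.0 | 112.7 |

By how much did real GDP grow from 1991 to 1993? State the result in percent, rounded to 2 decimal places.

Real GDP 1991 = 4956.6/1.031 = 4807.57.
Real GDP 1993 = 5806.9/1.118 = 5194.01.
Change = 5194.01/4807.57 − 1 = 0.0804.

8.04%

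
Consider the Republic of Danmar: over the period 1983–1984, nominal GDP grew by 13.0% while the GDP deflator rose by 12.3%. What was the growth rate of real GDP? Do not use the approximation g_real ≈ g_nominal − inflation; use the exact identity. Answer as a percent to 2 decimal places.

0.62%

(1 + g_nom) = (1 + g_real)(1 + π), so g_real = 1.1300 / 1.1230 − 1 = 0.00623.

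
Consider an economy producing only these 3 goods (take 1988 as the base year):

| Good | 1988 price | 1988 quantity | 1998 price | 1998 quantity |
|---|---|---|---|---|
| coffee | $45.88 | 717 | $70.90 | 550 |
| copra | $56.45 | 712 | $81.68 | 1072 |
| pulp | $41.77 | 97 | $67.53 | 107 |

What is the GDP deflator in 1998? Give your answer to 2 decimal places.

Nominal GDP 1998 = 70.90·550 + 81.68·1072 + 67.53·107 = 133781.67.
Real GDP 1998 (at 1988 prices) = 45.88·550 + 56.45·1072 + 41.77·107 = 90217.79.
Deflator = Nominal/Real × 100 = 133781.67/90217.79 × 100 = 148.287.

148.29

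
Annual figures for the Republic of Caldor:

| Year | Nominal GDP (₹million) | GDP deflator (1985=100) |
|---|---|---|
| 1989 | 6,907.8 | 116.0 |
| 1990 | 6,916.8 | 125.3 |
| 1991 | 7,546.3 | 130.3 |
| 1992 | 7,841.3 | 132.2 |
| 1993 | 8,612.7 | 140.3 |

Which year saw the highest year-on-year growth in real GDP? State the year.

1990: real = 6916.8/1.253 = 5520.19; growth vs 1989 (5955.00) = -7.30%.
1991: real = 7546.3/1.303 = 5791.48; growth vs 1990 (5520.19) = 4.91%.
1992: real = 7841.3/1.322 = 5931.39; growth vs 1991 (5791.48) = 2.42%.
1993: real = 8612.7/1.403 = 6138.77; growth vs 1992 (5931.39) = 3.50%.

1991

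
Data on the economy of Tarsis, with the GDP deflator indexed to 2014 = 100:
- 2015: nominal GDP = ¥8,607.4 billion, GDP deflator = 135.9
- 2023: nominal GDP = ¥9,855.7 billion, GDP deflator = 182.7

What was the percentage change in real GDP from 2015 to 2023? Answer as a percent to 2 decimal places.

-14.83%

Deflate each year: 2015 → 8607.4/1.359 = 6333.63; 2023 → 9855.7/1.827 = 5394.47.
So real GDP changed by 5394.47/6333.63 − 1 = -0.1483, i.e. -14.83%.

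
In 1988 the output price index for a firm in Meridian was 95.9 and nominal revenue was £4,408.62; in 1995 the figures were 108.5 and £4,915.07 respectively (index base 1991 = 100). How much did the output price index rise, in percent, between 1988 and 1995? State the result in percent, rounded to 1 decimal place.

13.1%

Price-level change = 108.5 / 95.9 − 1 = 0.1314.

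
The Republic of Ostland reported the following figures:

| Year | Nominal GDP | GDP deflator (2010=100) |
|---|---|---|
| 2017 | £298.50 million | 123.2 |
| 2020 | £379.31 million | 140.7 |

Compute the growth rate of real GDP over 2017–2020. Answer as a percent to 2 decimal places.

11.27%

Deflate each year: 2017 → 298.50/1.232 = 242.29; 2020 → 379.31/1.407 = 269.59.
So real GDP changed by 269.59/242.29 − 1 = 0.1127, i.e. 11.27%.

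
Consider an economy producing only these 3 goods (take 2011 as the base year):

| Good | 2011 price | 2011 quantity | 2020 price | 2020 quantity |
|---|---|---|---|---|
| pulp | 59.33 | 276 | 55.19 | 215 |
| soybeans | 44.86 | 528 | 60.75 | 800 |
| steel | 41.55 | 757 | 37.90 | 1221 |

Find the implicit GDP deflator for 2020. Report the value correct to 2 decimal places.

107.41

Nominal GDP 2020 = 55.19·215 + 60.75·800 + 37.90·1221 = 106741.75.
Real GDP 2020 (at 2011 prices) = 59.33·215 + 44.86·800 + 41.55·1221 = 99376.50.
Deflator = Nominal/Real × 100 = 106741.75/99376.50 × 100 = 107.411.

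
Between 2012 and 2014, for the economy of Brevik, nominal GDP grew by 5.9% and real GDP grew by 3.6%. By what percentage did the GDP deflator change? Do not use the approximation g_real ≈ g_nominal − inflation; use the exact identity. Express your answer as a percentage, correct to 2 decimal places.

(1 + g_nom) = (1 + g_real)(1 + π), so π = 1.0590 / 1.0360 − 1 = 0.02220.

2.22%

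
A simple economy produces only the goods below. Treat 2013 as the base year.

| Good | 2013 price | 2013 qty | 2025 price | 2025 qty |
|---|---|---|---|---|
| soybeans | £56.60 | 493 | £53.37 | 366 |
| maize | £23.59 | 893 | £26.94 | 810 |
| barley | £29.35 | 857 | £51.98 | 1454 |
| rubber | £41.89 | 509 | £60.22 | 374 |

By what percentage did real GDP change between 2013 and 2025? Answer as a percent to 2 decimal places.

Real GDP 2013 = Nominal GDP 2013 = 56.60·493 + 23.59·893 + 29.35·857 + 41.89·509 = 95444.63.
Real GDP 2025 (at 2013 prices) = 56.60·366 + 23.59·810 + 29.35·1454 + 41.89·374 = 98165.26.
Real growth = 98165.26/95444.63 − 1 = 0.0285.

2.85%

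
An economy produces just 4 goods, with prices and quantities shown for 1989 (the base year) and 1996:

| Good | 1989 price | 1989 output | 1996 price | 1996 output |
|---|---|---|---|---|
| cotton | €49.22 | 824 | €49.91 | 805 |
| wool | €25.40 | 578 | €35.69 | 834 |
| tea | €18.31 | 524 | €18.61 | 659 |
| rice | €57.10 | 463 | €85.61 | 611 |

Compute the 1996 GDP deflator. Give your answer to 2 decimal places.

Nominal GDP 1996 = 49.91·805 + 35.69·834 + 18.61·659 + 85.61·611 = 134514.71.
Real GDP 1996 (at 1989 prices) = 49.22·805 + 25.40·834 + 18.31·659 + 57.10·611 = 107760.09.
Deflator = Nominal/Real × 100 = 134514.71/107760.09 × 100 = 124.828.

124.83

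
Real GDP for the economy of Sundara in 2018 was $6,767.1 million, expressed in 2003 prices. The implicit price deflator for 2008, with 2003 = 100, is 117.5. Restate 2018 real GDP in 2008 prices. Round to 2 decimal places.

Real GDP in 2008 prices = Real GDP in 2003 prices × (P_2008/P_2003) = 6767.1 × 1.175 = 7951.34.

$7,951.34 million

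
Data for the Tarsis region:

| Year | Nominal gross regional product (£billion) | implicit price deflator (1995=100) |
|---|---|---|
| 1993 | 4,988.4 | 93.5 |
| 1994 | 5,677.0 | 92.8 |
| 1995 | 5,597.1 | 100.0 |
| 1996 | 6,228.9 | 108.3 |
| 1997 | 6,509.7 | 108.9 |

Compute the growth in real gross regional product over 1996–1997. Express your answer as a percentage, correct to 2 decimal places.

Real gross regional product 1996 = 6228.9/1.083 = 5751.52.
Real gross regional product 1997 = 6509.7/1.089 = 5977.69.
Change = 5977.69/5751.52 − 1 = 0.0393.

3.93%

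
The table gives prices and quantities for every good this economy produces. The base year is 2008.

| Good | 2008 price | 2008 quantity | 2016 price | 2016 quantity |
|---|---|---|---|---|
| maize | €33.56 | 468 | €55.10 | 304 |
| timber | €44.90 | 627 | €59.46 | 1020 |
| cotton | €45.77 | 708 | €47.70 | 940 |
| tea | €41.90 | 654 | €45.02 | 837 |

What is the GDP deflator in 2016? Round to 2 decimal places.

Nominal GDP 2016 = 55.10·304 + 59.46·1020 + 47.70·940 + 45.02·837 = 159919.34.
Real GDP 2016 (at 2008 prices) = 33.56·304 + 44.90·1020 + 45.77·940 + 41.90·837 = 134094.34.
Deflator = Nominal/Real × 100 = 159919.34/134094.34 × 100 = 119.259.

119.26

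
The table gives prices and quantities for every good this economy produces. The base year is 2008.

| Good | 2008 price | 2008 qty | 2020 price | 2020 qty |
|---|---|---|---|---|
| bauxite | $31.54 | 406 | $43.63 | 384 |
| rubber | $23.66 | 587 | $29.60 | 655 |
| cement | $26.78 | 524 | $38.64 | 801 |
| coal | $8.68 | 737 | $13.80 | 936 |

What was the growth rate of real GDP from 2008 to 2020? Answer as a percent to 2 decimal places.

21.35%

Real GDP 2008 = Nominal GDP 2008 = 31.54·406 + 23.66·587 + 26.78·524 + 8.68·737 = 47123.54.
Real GDP 2020 (at 2008 prices) = 31.54·384 + 23.66·655 + 26.78·801 + 8.68·936 = 57183.92.
Real growth = 57183.92/47123.54 − 1 = 0.2135.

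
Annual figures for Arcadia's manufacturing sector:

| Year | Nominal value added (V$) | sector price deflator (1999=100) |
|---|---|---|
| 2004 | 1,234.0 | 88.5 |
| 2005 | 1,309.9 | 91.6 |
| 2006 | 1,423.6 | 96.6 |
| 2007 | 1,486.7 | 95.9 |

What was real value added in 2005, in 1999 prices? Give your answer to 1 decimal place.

Real value added 2005 = 1309.9 / 0.916 = 1430.02.

V$1,430.0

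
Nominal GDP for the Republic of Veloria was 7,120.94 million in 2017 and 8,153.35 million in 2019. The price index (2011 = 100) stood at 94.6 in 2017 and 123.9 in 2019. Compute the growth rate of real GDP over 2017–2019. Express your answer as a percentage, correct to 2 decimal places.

-12.58%

Deflate each year: 2017 → 7120.94/0.946 = 7527.42; 2019 → 8153.35/1.239 = 6580.59.
So real GDP changed by 6580.59/7527.42 − 1 = -0.1258, i.e. -12.58%.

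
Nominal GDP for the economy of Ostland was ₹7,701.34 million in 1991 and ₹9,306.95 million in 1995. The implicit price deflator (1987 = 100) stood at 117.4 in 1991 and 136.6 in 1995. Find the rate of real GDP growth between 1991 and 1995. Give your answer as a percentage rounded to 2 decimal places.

3.86%

Deflate each year: 1991 → 7701.34/1.174 = 6559.91; 1995 → 9306.95/1.366 = 6813.29.
So real GDP changed by 6813.29/6559.91 − 1 = 0.0386, i.e. 3.86%.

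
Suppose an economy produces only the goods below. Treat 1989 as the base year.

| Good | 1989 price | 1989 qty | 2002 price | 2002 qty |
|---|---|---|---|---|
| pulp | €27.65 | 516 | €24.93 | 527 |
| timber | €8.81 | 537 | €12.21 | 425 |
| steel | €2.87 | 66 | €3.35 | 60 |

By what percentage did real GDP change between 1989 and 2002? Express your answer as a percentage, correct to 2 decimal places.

Real GDP 1989 = Nominal GDP 1989 = 27.65·516 + 8.81·537 + 2.87·66 = 19187.79.
Real GDP 2002 (at 1989 prices) = 27.65·527 + 8.81·425 + 2.87·60 = 18488.00.
Real growth = 18488.00/19187.79 − 1 = -0.0365.

-3.65%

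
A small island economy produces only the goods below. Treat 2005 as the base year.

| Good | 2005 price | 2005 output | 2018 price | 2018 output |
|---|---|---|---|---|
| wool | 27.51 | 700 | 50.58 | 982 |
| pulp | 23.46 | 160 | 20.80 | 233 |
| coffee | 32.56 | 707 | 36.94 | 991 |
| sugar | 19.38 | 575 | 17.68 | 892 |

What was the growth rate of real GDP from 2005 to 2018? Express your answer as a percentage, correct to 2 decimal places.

43.48%

Real GDP 2005 = Nominal GDP 2005 = 27.51·700 + 23.46·160 + 32.56·707 + 19.38·575 = 57174.02.
Real GDP 2018 (at 2005 prices) = 27.51·982 + 23.46·233 + 32.56·991 + 19.38·892 = 82034.92.
Real growth = 82034.92/57174.02 − 1 = 0.4348.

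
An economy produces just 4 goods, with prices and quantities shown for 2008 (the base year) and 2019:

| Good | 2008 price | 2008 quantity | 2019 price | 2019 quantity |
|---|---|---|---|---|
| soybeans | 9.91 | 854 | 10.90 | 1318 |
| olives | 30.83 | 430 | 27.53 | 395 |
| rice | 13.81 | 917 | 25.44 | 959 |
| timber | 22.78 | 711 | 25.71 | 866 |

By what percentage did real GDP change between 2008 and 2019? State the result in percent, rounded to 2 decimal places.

15.09%

Real GDP 2008 = Nominal GDP 2008 = 9.91·854 + 30.83·430 + 13.81·917 + 22.78·711 = 50580.39.
Real GDP 2019 (at 2008 prices) = 9.91·1318 + 30.83·395 + 13.81·959 + 22.78·866 = 58210.50.
Real growth = 58210.50/50580.39 − 1 = 0.1509.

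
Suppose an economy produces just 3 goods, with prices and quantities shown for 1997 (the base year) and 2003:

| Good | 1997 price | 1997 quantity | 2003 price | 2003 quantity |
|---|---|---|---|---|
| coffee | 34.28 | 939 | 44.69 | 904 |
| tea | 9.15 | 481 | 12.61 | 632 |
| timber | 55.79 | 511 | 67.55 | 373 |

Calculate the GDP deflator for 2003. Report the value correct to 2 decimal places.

Nominal GDP 2003 = 44.69·904 + 12.61·632 + 67.55·373 = 73565.43.
Real GDP 2003 (at 1997 prices) = 34.28·904 + 9.15·632 + 55.79·373 = 57581.59.
Deflator = Nominal/Real × 100 = 73565.43/57581.59 × 100 = 127.759.

127.76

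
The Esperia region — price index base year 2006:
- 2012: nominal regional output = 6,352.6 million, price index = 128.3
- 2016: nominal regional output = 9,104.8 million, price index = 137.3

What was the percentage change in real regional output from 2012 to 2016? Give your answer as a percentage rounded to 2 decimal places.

Deflate each year: 2012 → 6352.6/1.283 = 4951.36; 2016 → 9104.8/1.373 = 6631.32.
So real regional output changed by 6631.32/4951.36 − 1 = 0.3393, i.e. 33.93%.

33.93%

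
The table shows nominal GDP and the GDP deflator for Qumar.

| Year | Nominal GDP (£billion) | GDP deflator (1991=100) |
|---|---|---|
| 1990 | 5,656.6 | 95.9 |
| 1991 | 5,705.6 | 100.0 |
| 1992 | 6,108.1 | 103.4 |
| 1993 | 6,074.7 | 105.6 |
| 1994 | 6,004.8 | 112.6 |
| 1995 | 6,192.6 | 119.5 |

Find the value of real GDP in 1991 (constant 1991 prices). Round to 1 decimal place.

Real GDP 1991 = 5705.6 / 1.000 = 5705.60.

£5,705.6 billion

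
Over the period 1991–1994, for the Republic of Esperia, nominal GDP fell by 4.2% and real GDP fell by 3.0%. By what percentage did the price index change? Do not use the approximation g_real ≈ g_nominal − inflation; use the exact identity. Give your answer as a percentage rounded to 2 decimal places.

-1.24%

(1 + g_nom) = (1 + g_real)(1 + π), so π = 0.9580 / 0.9700 − 1 = -0.01237.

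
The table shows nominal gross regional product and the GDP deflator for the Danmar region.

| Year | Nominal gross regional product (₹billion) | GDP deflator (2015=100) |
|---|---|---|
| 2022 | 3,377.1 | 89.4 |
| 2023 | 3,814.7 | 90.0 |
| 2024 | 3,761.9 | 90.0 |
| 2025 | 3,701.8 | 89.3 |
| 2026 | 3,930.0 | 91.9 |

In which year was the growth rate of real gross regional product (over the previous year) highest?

2023: real = 3814.7/0.900 = 4238.56; growth vs 2022 (3777.52) = 12.20%.
2024: real = 3761.9/0.900 = 4179.89; growth vs 2023 (4238.56) = -1.38%.
2025: real = 3701.8/0.893 = 4145.35; growth vs 2024 (4179.89) = -0.83%.
2026: real = 3930.0/0.919 = 4276.39; growth vs 2025 (4145.35) = 3.16%.

2023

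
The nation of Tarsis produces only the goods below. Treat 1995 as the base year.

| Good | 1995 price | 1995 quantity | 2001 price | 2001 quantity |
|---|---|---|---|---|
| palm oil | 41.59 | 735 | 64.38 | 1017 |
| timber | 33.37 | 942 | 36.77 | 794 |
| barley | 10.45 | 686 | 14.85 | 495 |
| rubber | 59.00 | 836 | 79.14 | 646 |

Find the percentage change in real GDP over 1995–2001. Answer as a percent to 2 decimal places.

-5.41%

Real GDP 1995 = Nominal GDP 1995 = 41.59·735 + 33.37·942 + 10.45·686 + 59.00·836 = 118495.89.
Real GDP 2001 (at 1995 prices) = 41.59·1017 + 33.37·794 + 10.45·495 + 59.00·646 = 112079.56.
Real growth = 112079.56/118495.89 − 1 = -0.0541.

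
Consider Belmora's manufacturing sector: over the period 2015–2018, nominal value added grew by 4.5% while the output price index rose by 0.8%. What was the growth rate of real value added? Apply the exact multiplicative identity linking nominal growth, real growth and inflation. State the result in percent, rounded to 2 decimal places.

3.67%

(1 + g_nom) = (1 + g_real)(1 + π), so g_real = 1.0450 / 1.0080 − 1 = 0.03671.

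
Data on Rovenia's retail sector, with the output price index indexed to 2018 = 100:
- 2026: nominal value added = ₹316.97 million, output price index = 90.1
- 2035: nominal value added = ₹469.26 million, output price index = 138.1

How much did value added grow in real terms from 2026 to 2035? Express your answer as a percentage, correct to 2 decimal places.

-3.41%

Real value added 2026 = 316.97 / 0.901 = 351.80.
Real value added 2035 = 469.26 / 1.381 = 339.80.
Real growth = 339.80 / 351.80 − 1 = -0.0341.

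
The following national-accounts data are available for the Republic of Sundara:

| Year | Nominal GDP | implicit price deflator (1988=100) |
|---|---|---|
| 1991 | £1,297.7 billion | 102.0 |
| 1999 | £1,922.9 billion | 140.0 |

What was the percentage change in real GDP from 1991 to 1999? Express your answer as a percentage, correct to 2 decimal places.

Real GDP 1991 = 1297.7 / 1.020 = 1272.25.
Real GDP 1999 = 1922.9 / 1.400 = 1373.50.
Real growth = 1373.50 / 1272.25 − 1 = 0.0796.

7.96%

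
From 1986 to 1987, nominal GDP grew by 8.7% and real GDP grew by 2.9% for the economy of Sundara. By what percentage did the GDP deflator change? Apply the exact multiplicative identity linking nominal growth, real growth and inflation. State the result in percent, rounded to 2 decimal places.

5.64%

(1 + g_nom) = (1 + g_real)(1 + π), so π = 1.0870 / 1.0290 − 1 = 0.05637.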